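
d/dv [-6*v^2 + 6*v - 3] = 6 - 12*v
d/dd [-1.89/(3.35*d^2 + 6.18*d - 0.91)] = (12.663*d + 11.6802)/(3.35*d^2 + 6.18*d - 0.91)^2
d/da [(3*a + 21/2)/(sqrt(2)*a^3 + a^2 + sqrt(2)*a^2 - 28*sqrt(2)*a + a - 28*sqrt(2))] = 3*(2*sqrt(2)*a^3 + 2*a^2 + 2*sqrt(2)*a^2 - 56*sqrt(2)*a + 2*a - (2*a + 7)*(3*sqrt(2)*a^2 + 2*a + 2*sqrt(2)*a - 28*sqrt(2) + 1) - 56*sqrt(2))/(2*(sqrt(2)*a^3 + a^2 + sqrt(2)*a^2 - 28*sqrt(2)*a + a - 28*sqrt(2))^2)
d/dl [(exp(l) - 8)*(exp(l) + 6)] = 2*(exp(l) - 1)*exp(l)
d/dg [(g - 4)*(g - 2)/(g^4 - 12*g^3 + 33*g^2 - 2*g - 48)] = 2*(-g^3 + 11*g^2 - 40*g + 38)/(g^6 - 20*g^5 + 126*g^4 - 212*g^3 - 311*g^2 + 624*g + 576)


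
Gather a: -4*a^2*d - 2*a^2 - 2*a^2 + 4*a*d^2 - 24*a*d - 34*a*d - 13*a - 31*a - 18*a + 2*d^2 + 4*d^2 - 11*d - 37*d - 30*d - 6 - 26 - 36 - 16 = a^2*(-4*d - 4) + a*(4*d^2 - 58*d - 62) + 6*d^2 - 78*d - 84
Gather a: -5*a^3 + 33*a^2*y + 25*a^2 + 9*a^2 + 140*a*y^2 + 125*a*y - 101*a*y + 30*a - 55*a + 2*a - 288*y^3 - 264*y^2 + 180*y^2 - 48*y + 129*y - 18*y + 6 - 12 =-5*a^3 + a^2*(33*y + 34) + a*(140*y^2 + 24*y - 23) - 288*y^3 - 84*y^2 + 63*y - 6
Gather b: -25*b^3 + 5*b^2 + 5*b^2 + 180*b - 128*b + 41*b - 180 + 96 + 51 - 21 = -25*b^3 + 10*b^2 + 93*b - 54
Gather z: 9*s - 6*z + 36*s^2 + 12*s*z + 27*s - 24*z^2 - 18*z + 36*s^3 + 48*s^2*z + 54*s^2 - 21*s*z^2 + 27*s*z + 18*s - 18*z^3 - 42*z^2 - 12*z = 36*s^3 + 90*s^2 + 54*s - 18*z^3 + z^2*(-21*s - 66) + z*(48*s^2 + 39*s - 36)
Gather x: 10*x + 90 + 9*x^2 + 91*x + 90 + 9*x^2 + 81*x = 18*x^2 + 182*x + 180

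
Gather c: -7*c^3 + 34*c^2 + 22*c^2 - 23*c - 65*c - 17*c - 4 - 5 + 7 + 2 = -7*c^3 + 56*c^2 - 105*c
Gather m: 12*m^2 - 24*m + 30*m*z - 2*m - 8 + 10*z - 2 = 12*m^2 + m*(30*z - 26) + 10*z - 10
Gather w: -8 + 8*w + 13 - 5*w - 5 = 3*w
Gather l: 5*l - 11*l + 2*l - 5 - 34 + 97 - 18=40 - 4*l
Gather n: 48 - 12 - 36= 0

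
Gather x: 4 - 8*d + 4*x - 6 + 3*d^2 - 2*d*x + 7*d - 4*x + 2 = 3*d^2 - 2*d*x - d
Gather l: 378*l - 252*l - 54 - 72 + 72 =126*l - 54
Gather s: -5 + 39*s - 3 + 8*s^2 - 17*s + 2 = 8*s^2 + 22*s - 6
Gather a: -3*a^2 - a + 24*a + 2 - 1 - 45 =-3*a^2 + 23*a - 44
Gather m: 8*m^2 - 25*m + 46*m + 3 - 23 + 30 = 8*m^2 + 21*m + 10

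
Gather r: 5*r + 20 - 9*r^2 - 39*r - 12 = -9*r^2 - 34*r + 8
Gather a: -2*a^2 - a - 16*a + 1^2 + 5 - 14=-2*a^2 - 17*a - 8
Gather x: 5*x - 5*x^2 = -5*x^2 + 5*x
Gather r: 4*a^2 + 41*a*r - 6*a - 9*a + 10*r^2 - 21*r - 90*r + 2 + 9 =4*a^2 - 15*a + 10*r^2 + r*(41*a - 111) + 11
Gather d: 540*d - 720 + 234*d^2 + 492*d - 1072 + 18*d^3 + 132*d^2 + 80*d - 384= 18*d^3 + 366*d^2 + 1112*d - 2176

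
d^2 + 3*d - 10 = (d - 2)*(d + 5)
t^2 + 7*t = t*(t + 7)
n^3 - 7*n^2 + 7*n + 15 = (n - 5)*(n - 3)*(n + 1)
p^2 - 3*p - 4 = (p - 4)*(p + 1)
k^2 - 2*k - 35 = (k - 7)*(k + 5)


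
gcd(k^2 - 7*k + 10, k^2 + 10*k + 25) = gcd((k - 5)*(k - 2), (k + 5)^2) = 1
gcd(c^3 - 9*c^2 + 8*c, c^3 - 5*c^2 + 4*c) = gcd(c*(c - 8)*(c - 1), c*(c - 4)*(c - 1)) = c^2 - c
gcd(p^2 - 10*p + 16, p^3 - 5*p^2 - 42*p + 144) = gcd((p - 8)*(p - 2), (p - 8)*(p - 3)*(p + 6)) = p - 8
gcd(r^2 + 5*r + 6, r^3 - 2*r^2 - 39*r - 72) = r + 3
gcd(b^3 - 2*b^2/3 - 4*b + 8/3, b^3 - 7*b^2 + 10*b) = b - 2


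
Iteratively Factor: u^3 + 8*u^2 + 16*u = (u + 4)*(u^2 + 4*u) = u*(u + 4)*(u + 4)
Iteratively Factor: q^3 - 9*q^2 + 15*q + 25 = (q - 5)*(q^2 - 4*q - 5) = (q - 5)^2*(q + 1)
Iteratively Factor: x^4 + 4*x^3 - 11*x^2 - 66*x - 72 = (x + 3)*(x^3 + x^2 - 14*x - 24) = (x - 4)*(x + 3)*(x^2 + 5*x + 6) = (x - 4)*(x + 3)^2*(x + 2)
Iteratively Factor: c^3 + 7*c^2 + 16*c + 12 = (c + 2)*(c^2 + 5*c + 6) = (c + 2)^2*(c + 3)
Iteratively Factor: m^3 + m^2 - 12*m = (m + 4)*(m^2 - 3*m) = m*(m + 4)*(m - 3)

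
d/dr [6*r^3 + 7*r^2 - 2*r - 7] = 18*r^2 + 14*r - 2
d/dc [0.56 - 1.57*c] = -1.57000000000000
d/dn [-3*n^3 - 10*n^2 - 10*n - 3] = -9*n^2 - 20*n - 10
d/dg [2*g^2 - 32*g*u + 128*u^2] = 4*g - 32*u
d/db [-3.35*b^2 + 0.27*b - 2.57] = 0.27 - 6.7*b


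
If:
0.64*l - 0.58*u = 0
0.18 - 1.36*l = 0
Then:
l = 0.13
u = 0.15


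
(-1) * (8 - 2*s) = 2*s - 8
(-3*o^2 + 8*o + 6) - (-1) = -3*o^2 + 8*o + 7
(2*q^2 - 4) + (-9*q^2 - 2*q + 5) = -7*q^2 - 2*q + 1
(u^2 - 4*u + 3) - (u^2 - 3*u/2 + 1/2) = 5/2 - 5*u/2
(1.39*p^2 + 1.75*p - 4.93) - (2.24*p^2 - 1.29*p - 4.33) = -0.85*p^2 + 3.04*p - 0.6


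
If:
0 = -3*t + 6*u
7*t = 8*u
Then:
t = 0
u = 0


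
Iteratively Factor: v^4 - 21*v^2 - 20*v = (v - 5)*(v^3 + 5*v^2 + 4*v) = (v - 5)*(v + 4)*(v^2 + v) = v*(v - 5)*(v + 4)*(v + 1)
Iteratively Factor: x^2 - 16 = (x + 4)*(x - 4)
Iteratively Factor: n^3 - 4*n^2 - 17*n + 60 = (n + 4)*(n^2 - 8*n + 15) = (n - 3)*(n + 4)*(n - 5)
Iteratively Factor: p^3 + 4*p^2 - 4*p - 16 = (p - 2)*(p^2 + 6*p + 8) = (p - 2)*(p + 4)*(p + 2)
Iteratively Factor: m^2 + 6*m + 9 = (m + 3)*(m + 3)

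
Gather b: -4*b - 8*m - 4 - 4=-4*b - 8*m - 8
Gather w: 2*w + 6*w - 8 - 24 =8*w - 32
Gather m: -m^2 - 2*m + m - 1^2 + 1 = -m^2 - m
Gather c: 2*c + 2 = 2*c + 2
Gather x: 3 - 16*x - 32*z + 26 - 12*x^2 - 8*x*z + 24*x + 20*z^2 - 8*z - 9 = -12*x^2 + x*(8 - 8*z) + 20*z^2 - 40*z + 20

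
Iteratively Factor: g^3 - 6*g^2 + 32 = (g + 2)*(g^2 - 8*g + 16) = (g - 4)*(g + 2)*(g - 4)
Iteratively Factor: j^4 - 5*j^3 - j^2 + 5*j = (j - 1)*(j^3 - 4*j^2 - 5*j) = (j - 5)*(j - 1)*(j^2 + j) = j*(j - 5)*(j - 1)*(j + 1)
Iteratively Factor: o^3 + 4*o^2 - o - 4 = (o - 1)*(o^2 + 5*o + 4) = (o - 1)*(o + 1)*(o + 4)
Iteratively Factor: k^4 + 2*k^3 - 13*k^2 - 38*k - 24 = (k - 4)*(k^3 + 6*k^2 + 11*k + 6) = (k - 4)*(k + 2)*(k^2 + 4*k + 3) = (k - 4)*(k + 1)*(k + 2)*(k + 3)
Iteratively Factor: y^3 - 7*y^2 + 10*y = (y)*(y^2 - 7*y + 10) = y*(y - 5)*(y - 2)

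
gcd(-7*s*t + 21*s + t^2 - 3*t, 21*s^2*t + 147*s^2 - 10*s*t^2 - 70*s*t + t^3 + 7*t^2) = 7*s - t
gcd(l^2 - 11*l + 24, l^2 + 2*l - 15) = l - 3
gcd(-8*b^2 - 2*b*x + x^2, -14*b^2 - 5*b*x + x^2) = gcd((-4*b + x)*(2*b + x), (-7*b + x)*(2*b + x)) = 2*b + x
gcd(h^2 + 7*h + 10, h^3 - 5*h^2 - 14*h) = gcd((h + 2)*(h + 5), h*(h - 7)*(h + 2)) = h + 2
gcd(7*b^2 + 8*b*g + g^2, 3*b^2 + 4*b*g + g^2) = b + g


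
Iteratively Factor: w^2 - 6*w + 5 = (w - 5)*(w - 1)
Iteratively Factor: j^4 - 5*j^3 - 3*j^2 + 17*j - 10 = (j - 1)*(j^3 - 4*j^2 - 7*j + 10) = (j - 5)*(j - 1)*(j^2 + j - 2) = (j - 5)*(j - 1)*(j + 2)*(j - 1)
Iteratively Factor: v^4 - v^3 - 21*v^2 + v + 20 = (v - 1)*(v^3 - 21*v - 20) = (v - 1)*(v + 1)*(v^2 - v - 20) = (v - 1)*(v + 1)*(v + 4)*(v - 5)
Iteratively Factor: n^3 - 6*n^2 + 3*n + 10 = (n + 1)*(n^2 - 7*n + 10) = (n - 5)*(n + 1)*(n - 2)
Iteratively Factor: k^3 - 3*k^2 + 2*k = (k - 2)*(k^2 - k) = k*(k - 2)*(k - 1)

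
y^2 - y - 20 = (y - 5)*(y + 4)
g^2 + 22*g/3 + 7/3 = (g + 1/3)*(g + 7)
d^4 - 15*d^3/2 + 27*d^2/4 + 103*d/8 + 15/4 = (d - 6)*(d - 5/2)*(d + 1/2)^2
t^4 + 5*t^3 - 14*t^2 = t^2*(t - 2)*(t + 7)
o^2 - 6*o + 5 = (o - 5)*(o - 1)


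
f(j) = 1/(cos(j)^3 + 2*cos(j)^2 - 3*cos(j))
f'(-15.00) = 0.31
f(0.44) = -2.97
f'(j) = (3*sin(j)*cos(j)^2 + 4*sin(j)*cos(j) - 3*sin(j))/(cos(j)^3 + 2*cos(j)^2 - 3*cos(j))^2 = (-3*sin(j)^3/cos(j)^2 + 4*tan(j))/((cos(j) - 1)^2*(cos(j) + 3)^2)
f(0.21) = -11.70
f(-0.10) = -50.36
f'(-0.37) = -19.60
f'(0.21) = 107.91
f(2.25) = 0.41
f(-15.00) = 0.33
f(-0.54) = -2.12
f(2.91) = 0.26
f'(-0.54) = -6.12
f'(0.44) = 11.57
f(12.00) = -1.97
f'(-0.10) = -999.97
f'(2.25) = -0.57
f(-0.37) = -4.03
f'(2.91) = -0.06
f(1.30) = -1.56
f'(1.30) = -4.03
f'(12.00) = -5.25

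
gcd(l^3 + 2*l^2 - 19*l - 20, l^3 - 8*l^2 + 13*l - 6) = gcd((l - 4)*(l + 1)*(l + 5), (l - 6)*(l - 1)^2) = 1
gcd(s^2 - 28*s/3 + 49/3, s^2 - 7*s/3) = s - 7/3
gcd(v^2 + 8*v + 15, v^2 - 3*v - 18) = v + 3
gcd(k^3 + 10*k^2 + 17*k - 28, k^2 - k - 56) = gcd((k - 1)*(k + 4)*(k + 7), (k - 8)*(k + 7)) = k + 7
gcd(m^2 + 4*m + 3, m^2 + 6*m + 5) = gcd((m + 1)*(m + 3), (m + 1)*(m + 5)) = m + 1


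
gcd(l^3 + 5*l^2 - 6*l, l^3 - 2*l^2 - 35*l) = l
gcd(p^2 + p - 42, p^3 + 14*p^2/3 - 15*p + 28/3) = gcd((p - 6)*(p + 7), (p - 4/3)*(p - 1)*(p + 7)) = p + 7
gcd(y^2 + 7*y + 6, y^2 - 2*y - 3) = y + 1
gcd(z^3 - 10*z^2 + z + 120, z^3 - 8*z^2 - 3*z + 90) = z^2 - 2*z - 15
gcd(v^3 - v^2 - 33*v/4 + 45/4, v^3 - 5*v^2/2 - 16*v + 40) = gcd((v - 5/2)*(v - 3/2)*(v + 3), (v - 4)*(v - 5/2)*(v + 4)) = v - 5/2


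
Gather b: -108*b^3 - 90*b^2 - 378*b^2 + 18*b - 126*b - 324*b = -108*b^3 - 468*b^2 - 432*b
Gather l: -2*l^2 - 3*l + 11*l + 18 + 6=-2*l^2 + 8*l + 24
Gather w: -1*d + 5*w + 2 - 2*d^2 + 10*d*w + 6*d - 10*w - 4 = -2*d^2 + 5*d + w*(10*d - 5) - 2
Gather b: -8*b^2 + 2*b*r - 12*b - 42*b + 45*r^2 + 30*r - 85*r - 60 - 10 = -8*b^2 + b*(2*r - 54) + 45*r^2 - 55*r - 70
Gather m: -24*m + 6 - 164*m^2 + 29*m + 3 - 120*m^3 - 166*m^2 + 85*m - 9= -120*m^3 - 330*m^2 + 90*m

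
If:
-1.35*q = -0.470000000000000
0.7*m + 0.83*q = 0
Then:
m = -0.41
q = 0.35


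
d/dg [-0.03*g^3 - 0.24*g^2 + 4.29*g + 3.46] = -0.09*g^2 - 0.48*g + 4.29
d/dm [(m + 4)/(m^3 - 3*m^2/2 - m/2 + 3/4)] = 4*(-8*m^3 - 42*m^2 + 48*m + 11)/(16*m^6 - 48*m^5 + 20*m^4 + 48*m^3 - 32*m^2 - 12*m + 9)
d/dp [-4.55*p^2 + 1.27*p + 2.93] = 1.27 - 9.1*p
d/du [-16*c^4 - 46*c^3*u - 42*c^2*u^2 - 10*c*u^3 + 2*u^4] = -46*c^3 - 84*c^2*u - 30*c*u^2 + 8*u^3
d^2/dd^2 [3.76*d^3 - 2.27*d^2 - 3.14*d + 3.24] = 22.56*d - 4.54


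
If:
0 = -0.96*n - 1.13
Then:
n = -1.18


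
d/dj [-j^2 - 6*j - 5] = -2*j - 6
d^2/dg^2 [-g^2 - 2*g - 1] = -2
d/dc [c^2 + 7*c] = 2*c + 7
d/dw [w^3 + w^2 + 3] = w*(3*w + 2)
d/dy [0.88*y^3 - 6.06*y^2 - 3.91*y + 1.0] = 2.64*y^2 - 12.12*y - 3.91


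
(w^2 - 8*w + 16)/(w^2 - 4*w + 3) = (w^2 - 8*w + 16)/(w^2 - 4*w + 3)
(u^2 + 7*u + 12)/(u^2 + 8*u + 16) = (u + 3)/(u + 4)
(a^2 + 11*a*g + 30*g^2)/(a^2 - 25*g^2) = (a + 6*g)/(a - 5*g)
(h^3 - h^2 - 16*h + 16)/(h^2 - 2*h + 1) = (h^2 - 16)/(h - 1)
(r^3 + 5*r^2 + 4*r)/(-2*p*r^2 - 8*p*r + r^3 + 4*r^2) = (-r - 1)/(2*p - r)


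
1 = 1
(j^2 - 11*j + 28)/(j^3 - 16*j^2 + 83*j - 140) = 1/(j - 5)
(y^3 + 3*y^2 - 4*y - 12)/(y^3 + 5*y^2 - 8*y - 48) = (y^3 + 3*y^2 - 4*y - 12)/(y^3 + 5*y^2 - 8*y - 48)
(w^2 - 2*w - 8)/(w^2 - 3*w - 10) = (w - 4)/(w - 5)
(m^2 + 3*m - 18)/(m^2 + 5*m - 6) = (m - 3)/(m - 1)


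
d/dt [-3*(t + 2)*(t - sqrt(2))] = -6*t - 6 + 3*sqrt(2)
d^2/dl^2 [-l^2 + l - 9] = -2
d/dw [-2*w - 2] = -2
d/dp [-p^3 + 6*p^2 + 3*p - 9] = -3*p^2 + 12*p + 3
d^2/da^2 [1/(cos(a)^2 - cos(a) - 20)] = (4*sin(a)^4 - 83*sin(a)^2 - 65*cos(a)/4 - 3*cos(3*a)/4 + 37)/(sin(a)^2 + cos(a) + 19)^3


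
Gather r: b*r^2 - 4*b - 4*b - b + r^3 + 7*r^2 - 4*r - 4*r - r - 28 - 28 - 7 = -9*b + r^3 + r^2*(b + 7) - 9*r - 63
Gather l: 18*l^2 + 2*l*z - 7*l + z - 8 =18*l^2 + l*(2*z - 7) + z - 8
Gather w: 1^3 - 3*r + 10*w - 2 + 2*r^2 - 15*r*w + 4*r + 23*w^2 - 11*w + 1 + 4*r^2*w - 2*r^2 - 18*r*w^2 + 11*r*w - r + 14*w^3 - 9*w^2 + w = 14*w^3 + w^2*(14 - 18*r) + w*(4*r^2 - 4*r)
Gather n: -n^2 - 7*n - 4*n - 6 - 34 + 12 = -n^2 - 11*n - 28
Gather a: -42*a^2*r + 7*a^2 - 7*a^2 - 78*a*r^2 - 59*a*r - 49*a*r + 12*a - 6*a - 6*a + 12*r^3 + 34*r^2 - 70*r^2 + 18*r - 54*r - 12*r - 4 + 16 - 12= -42*a^2*r + a*(-78*r^2 - 108*r) + 12*r^3 - 36*r^2 - 48*r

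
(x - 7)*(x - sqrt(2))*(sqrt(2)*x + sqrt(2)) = sqrt(2)*x^3 - 6*sqrt(2)*x^2 - 2*x^2 - 7*sqrt(2)*x + 12*x + 14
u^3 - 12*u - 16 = (u - 4)*(u + 2)^2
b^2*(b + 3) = b^3 + 3*b^2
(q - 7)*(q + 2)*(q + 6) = q^3 + q^2 - 44*q - 84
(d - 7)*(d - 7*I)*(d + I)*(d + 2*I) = d^4 - 7*d^3 - 4*I*d^3 + 19*d^2 + 28*I*d^2 - 133*d + 14*I*d - 98*I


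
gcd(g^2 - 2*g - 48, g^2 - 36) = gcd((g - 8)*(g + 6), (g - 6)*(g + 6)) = g + 6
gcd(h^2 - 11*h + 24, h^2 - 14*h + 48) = h - 8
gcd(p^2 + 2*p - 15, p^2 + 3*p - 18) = p - 3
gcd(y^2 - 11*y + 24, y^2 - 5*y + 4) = 1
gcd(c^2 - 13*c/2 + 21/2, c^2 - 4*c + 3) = c - 3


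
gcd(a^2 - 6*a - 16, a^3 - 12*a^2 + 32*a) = a - 8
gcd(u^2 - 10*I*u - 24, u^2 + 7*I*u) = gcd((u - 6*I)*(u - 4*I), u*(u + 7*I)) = 1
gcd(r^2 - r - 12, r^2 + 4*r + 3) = r + 3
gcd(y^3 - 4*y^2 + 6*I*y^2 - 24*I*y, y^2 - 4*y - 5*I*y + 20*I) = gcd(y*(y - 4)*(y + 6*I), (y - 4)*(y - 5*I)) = y - 4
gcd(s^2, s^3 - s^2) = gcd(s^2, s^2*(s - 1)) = s^2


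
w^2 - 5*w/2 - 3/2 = (w - 3)*(w + 1/2)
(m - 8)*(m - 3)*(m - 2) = m^3 - 13*m^2 + 46*m - 48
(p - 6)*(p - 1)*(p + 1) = p^3 - 6*p^2 - p + 6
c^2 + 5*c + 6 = (c + 2)*(c + 3)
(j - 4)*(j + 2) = j^2 - 2*j - 8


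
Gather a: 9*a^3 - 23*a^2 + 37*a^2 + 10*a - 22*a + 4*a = 9*a^3 + 14*a^2 - 8*a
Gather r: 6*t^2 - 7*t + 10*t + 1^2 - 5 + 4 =6*t^2 + 3*t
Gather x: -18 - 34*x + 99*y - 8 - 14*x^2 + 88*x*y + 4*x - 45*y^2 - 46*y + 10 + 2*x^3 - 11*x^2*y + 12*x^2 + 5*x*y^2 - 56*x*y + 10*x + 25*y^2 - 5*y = 2*x^3 + x^2*(-11*y - 2) + x*(5*y^2 + 32*y - 20) - 20*y^2 + 48*y - 16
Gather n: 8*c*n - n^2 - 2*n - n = -n^2 + n*(8*c - 3)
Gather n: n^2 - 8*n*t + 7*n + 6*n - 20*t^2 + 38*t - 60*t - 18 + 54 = n^2 + n*(13 - 8*t) - 20*t^2 - 22*t + 36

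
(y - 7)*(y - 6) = y^2 - 13*y + 42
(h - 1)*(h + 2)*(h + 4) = h^3 + 5*h^2 + 2*h - 8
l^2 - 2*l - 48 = (l - 8)*(l + 6)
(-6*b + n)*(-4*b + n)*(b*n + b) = 24*b^3*n + 24*b^3 - 10*b^2*n^2 - 10*b^2*n + b*n^3 + b*n^2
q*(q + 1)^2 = q^3 + 2*q^2 + q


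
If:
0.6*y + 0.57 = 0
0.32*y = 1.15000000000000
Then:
No Solution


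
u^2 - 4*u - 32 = (u - 8)*(u + 4)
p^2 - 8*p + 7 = (p - 7)*(p - 1)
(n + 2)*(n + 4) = n^2 + 6*n + 8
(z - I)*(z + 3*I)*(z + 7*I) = z^3 + 9*I*z^2 - 11*z + 21*I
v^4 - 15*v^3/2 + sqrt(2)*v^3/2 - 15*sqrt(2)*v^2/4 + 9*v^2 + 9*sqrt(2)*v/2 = v*(v - 6)*(v - 3/2)*(v + sqrt(2)/2)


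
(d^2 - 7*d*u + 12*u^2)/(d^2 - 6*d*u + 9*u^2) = (-d + 4*u)/(-d + 3*u)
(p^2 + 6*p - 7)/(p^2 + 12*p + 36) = (p^2 + 6*p - 7)/(p^2 + 12*p + 36)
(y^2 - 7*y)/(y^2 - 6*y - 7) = y/(y + 1)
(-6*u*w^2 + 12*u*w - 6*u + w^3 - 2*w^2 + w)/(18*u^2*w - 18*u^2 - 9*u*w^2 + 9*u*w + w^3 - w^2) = (1 - w)/(3*u - w)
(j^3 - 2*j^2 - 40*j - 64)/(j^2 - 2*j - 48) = (j^2 + 6*j + 8)/(j + 6)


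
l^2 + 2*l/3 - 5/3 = (l - 1)*(l + 5/3)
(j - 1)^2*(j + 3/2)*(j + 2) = j^4 + 3*j^3/2 - 3*j^2 - 5*j/2 + 3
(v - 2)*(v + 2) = v^2 - 4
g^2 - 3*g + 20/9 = (g - 5/3)*(g - 4/3)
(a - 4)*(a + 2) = a^2 - 2*a - 8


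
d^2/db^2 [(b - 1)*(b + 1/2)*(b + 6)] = 6*b + 11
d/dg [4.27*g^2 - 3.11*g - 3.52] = 8.54*g - 3.11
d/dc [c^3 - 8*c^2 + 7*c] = 3*c^2 - 16*c + 7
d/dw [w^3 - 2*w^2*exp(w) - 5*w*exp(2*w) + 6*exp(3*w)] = -2*w^2*exp(w) + 3*w^2 - 10*w*exp(2*w) - 4*w*exp(w) + 18*exp(3*w) - 5*exp(2*w)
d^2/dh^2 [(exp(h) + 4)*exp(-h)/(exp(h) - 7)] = (exp(3*h) + 23*exp(2*h) - 84*exp(h) + 196)*exp(-h)/(exp(3*h) - 21*exp(2*h) + 147*exp(h) - 343)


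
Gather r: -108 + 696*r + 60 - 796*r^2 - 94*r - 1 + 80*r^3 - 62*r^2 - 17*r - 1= 80*r^3 - 858*r^2 + 585*r - 50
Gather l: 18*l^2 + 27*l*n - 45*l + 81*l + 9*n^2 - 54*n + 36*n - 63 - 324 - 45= 18*l^2 + l*(27*n + 36) + 9*n^2 - 18*n - 432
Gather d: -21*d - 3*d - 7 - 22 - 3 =-24*d - 32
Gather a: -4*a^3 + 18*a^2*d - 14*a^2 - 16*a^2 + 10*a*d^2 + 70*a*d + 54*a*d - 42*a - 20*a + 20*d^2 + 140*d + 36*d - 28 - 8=-4*a^3 + a^2*(18*d - 30) + a*(10*d^2 + 124*d - 62) + 20*d^2 + 176*d - 36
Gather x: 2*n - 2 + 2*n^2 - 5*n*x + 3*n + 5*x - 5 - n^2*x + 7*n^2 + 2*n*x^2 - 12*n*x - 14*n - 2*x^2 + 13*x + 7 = 9*n^2 - 9*n + x^2*(2*n - 2) + x*(-n^2 - 17*n + 18)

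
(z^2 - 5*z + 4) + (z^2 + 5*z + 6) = 2*z^2 + 10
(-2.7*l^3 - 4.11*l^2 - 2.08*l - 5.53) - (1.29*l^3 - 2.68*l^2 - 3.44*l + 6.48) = -3.99*l^3 - 1.43*l^2 + 1.36*l - 12.01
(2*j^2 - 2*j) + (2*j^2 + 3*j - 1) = 4*j^2 + j - 1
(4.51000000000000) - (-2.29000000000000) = 6.80000000000000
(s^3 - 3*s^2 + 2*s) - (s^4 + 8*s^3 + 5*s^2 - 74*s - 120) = -s^4 - 7*s^3 - 8*s^2 + 76*s + 120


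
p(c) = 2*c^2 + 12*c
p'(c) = 4*c + 12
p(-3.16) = -17.95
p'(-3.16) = -0.64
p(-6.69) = 9.23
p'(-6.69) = -14.76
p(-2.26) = -16.90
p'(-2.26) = 2.96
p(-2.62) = -17.71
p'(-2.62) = 1.52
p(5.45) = 124.80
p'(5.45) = 33.80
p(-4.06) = -15.75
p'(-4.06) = -4.24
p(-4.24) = -14.92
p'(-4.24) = -4.96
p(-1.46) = -13.26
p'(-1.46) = 6.16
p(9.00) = 270.00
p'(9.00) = 48.00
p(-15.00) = 270.00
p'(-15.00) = -48.00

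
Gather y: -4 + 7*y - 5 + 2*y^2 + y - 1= 2*y^2 + 8*y - 10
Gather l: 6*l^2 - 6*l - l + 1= 6*l^2 - 7*l + 1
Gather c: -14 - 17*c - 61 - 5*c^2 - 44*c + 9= -5*c^2 - 61*c - 66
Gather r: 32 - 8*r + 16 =48 - 8*r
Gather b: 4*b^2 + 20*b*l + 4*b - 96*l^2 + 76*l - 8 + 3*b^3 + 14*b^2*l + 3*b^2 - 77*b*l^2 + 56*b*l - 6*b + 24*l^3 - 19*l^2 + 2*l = 3*b^3 + b^2*(14*l + 7) + b*(-77*l^2 + 76*l - 2) + 24*l^3 - 115*l^2 + 78*l - 8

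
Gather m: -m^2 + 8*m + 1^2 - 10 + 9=-m^2 + 8*m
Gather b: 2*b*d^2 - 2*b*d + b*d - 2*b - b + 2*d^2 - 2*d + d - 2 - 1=b*(2*d^2 - d - 3) + 2*d^2 - d - 3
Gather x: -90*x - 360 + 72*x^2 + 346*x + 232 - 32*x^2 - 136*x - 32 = 40*x^2 + 120*x - 160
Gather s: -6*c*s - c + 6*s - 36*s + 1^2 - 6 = -c + s*(-6*c - 30) - 5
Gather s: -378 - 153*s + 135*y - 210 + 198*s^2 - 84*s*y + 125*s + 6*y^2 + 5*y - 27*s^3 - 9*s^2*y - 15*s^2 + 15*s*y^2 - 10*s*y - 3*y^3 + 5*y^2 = -27*s^3 + s^2*(183 - 9*y) + s*(15*y^2 - 94*y - 28) - 3*y^3 + 11*y^2 + 140*y - 588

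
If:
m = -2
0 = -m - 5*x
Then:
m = -2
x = 2/5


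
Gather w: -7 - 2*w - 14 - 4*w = -6*w - 21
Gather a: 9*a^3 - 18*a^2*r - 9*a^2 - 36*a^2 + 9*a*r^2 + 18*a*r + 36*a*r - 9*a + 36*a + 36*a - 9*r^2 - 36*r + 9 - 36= 9*a^3 + a^2*(-18*r - 45) + a*(9*r^2 + 54*r + 63) - 9*r^2 - 36*r - 27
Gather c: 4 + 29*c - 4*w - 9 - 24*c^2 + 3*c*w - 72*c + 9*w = -24*c^2 + c*(3*w - 43) + 5*w - 5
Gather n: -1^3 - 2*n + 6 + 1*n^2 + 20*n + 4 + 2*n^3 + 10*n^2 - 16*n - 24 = 2*n^3 + 11*n^2 + 2*n - 15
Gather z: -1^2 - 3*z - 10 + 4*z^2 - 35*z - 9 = 4*z^2 - 38*z - 20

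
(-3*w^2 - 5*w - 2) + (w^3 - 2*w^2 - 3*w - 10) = w^3 - 5*w^2 - 8*w - 12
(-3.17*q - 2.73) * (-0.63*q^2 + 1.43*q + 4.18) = 1.9971*q^3 - 2.8132*q^2 - 17.1545*q - 11.4114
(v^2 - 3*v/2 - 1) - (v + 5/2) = v^2 - 5*v/2 - 7/2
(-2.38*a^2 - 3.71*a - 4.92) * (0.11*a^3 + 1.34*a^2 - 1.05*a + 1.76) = -0.2618*a^5 - 3.5973*a^4 - 3.0136*a^3 - 6.8861*a^2 - 1.3636*a - 8.6592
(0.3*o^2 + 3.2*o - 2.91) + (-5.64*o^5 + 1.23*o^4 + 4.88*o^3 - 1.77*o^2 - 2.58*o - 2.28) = -5.64*o^5 + 1.23*o^4 + 4.88*o^3 - 1.47*o^2 + 0.62*o - 5.19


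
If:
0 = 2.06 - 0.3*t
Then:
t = 6.87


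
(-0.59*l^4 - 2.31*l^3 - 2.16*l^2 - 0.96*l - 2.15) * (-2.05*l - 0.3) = 1.2095*l^5 + 4.9125*l^4 + 5.121*l^3 + 2.616*l^2 + 4.6955*l + 0.645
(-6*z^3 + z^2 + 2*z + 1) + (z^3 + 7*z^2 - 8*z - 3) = -5*z^3 + 8*z^2 - 6*z - 2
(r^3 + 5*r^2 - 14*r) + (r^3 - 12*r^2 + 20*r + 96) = 2*r^3 - 7*r^2 + 6*r + 96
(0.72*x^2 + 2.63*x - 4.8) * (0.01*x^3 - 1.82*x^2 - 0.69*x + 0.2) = 0.0072*x^5 - 1.2841*x^4 - 5.3314*x^3 + 7.0653*x^2 + 3.838*x - 0.96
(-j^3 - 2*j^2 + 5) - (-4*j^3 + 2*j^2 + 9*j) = 3*j^3 - 4*j^2 - 9*j + 5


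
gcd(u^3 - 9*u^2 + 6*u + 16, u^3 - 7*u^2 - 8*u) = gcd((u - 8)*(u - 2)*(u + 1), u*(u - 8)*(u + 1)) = u^2 - 7*u - 8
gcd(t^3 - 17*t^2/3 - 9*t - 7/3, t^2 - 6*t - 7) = t^2 - 6*t - 7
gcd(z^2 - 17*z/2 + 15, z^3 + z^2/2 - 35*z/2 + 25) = z - 5/2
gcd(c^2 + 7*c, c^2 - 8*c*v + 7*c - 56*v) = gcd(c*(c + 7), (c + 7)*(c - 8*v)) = c + 7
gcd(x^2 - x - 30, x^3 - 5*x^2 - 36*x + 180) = x - 6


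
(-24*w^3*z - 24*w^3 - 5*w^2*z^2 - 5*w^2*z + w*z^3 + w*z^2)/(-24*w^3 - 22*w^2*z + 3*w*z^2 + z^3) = w*(24*w^2*z + 24*w^2 + 5*w*z^2 + 5*w*z - z^3 - z^2)/(24*w^3 + 22*w^2*z - 3*w*z^2 - z^3)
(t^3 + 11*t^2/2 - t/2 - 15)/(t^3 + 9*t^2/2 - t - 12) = (t + 5)/(t + 4)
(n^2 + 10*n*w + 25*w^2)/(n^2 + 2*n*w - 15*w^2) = (-n - 5*w)/(-n + 3*w)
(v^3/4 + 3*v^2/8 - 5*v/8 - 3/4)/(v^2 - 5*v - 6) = (2*v^2 + v - 6)/(8*(v - 6))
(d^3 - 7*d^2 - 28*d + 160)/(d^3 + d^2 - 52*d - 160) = (d - 4)/(d + 4)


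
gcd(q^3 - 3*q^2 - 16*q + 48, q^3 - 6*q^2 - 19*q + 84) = q^2 + q - 12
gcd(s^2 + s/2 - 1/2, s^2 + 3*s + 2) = s + 1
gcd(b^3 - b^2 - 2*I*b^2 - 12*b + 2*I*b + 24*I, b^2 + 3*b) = b + 3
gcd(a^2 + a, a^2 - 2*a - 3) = a + 1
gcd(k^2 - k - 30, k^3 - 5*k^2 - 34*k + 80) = k + 5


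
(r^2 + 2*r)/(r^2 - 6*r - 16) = r/(r - 8)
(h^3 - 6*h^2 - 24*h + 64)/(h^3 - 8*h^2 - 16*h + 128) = (h - 2)/(h - 4)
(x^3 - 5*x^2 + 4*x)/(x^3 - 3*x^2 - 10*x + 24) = x*(x - 1)/(x^2 + x - 6)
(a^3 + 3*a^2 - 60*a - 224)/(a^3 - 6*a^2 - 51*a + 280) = (a + 4)/(a - 5)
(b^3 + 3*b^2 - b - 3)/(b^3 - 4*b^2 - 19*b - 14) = (b^2 + 2*b - 3)/(b^2 - 5*b - 14)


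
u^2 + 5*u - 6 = (u - 1)*(u + 6)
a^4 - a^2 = a^2*(a - 1)*(a + 1)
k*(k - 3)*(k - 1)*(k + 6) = k^4 + 2*k^3 - 21*k^2 + 18*k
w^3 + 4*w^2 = w^2*(w + 4)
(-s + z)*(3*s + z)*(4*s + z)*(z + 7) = -12*s^3*z - 84*s^3 + 5*s^2*z^2 + 35*s^2*z + 6*s*z^3 + 42*s*z^2 + z^4 + 7*z^3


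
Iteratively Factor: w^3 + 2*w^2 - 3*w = (w)*(w^2 + 2*w - 3) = w*(w + 3)*(w - 1)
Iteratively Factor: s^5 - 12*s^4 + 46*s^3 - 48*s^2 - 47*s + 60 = (s - 5)*(s^4 - 7*s^3 + 11*s^2 + 7*s - 12) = (s - 5)*(s - 1)*(s^3 - 6*s^2 + 5*s + 12) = (s - 5)*(s - 4)*(s - 1)*(s^2 - 2*s - 3) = (s - 5)*(s - 4)*(s - 1)*(s + 1)*(s - 3)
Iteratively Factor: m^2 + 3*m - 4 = (m - 1)*(m + 4)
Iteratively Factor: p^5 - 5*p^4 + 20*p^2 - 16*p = (p + 2)*(p^4 - 7*p^3 + 14*p^2 - 8*p) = (p - 4)*(p + 2)*(p^3 - 3*p^2 + 2*p) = (p - 4)*(p - 2)*(p + 2)*(p^2 - p) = p*(p - 4)*(p - 2)*(p + 2)*(p - 1)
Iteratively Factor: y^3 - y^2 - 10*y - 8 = (y + 2)*(y^2 - 3*y - 4) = (y - 4)*(y + 2)*(y + 1)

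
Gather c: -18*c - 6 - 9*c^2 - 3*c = -9*c^2 - 21*c - 6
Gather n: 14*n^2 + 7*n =14*n^2 + 7*n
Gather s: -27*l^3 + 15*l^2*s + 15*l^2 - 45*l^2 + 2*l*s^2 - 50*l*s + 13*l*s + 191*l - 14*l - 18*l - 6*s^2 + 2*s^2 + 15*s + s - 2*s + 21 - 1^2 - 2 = -27*l^3 - 30*l^2 + 159*l + s^2*(2*l - 4) + s*(15*l^2 - 37*l + 14) + 18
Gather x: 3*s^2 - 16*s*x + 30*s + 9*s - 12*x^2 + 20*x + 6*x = 3*s^2 + 39*s - 12*x^2 + x*(26 - 16*s)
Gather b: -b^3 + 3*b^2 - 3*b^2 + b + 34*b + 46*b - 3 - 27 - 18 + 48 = -b^3 + 81*b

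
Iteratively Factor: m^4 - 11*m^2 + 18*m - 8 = (m - 1)*(m^3 + m^2 - 10*m + 8) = (m - 1)*(m + 4)*(m^2 - 3*m + 2) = (m - 1)^2*(m + 4)*(m - 2)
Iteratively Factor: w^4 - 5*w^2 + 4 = (w - 2)*(w^3 + 2*w^2 - w - 2) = (w - 2)*(w - 1)*(w^2 + 3*w + 2) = (w - 2)*(w - 1)*(w + 2)*(w + 1)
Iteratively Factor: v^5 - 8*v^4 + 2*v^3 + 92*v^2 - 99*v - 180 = (v + 3)*(v^4 - 11*v^3 + 35*v^2 - 13*v - 60) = (v - 4)*(v + 3)*(v^3 - 7*v^2 + 7*v + 15) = (v - 4)*(v + 1)*(v + 3)*(v^2 - 8*v + 15) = (v - 4)*(v - 3)*(v + 1)*(v + 3)*(v - 5)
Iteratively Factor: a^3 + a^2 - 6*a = (a)*(a^2 + a - 6) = a*(a - 2)*(a + 3)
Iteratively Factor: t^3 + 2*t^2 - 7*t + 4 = (t - 1)*(t^2 + 3*t - 4) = (t - 1)^2*(t + 4)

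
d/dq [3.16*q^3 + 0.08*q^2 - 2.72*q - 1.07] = 9.48*q^2 + 0.16*q - 2.72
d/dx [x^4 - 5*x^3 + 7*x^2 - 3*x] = 4*x^3 - 15*x^2 + 14*x - 3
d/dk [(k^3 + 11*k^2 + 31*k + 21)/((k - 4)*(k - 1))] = (k^4 - 10*k^3 - 74*k^2 + 46*k + 229)/(k^4 - 10*k^3 + 33*k^2 - 40*k + 16)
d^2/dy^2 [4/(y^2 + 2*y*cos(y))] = 8*(y*(y + 2*cos(y))*(y*cos(y) + 2*sin(y) - 1) + 4*(-y*sin(y) + y + cos(y))^2)/(y^3*(y + 2*cos(y))^3)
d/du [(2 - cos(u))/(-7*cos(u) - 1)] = -15*sin(u)/(7*cos(u) + 1)^2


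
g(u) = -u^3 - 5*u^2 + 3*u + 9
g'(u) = -3*u^2 - 10*u + 3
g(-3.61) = -19.94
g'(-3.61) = 0.00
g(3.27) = -69.62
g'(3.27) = -61.78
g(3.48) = -83.26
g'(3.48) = -68.13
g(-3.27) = -19.31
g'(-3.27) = 3.62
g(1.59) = -2.89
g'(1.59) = -20.48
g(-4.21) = -17.63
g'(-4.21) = -8.07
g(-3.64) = -19.94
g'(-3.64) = -0.35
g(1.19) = 3.80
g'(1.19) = -13.15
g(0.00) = 9.00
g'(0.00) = 3.00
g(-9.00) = 306.00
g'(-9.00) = -150.00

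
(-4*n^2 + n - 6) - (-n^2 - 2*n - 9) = -3*n^2 + 3*n + 3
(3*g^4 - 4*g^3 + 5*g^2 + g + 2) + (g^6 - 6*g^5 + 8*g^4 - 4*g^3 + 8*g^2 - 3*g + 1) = g^6 - 6*g^5 + 11*g^4 - 8*g^3 + 13*g^2 - 2*g + 3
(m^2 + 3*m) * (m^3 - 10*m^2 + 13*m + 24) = m^5 - 7*m^4 - 17*m^3 + 63*m^2 + 72*m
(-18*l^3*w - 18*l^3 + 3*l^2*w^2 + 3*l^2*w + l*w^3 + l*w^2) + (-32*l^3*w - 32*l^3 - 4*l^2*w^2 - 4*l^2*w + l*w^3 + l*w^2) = -50*l^3*w - 50*l^3 - l^2*w^2 - l^2*w + 2*l*w^3 + 2*l*w^2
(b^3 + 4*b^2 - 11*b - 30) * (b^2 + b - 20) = b^5 + 5*b^4 - 27*b^3 - 121*b^2 + 190*b + 600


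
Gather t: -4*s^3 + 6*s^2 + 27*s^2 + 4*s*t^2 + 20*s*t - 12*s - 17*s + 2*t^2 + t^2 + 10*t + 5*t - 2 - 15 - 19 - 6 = -4*s^3 + 33*s^2 - 29*s + t^2*(4*s + 3) + t*(20*s + 15) - 42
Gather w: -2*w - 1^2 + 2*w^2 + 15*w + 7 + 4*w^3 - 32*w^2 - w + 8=4*w^3 - 30*w^2 + 12*w + 14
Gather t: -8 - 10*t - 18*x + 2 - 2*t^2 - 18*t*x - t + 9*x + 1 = -2*t^2 + t*(-18*x - 11) - 9*x - 5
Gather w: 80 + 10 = 90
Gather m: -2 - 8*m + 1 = -8*m - 1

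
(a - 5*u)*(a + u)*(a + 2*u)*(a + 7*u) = a^4 + 5*a^3*u - 27*a^2*u^2 - 101*a*u^3 - 70*u^4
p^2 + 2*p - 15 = (p - 3)*(p + 5)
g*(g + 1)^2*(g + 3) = g^4 + 5*g^3 + 7*g^2 + 3*g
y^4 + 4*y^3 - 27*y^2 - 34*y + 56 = (y - 4)*(y - 1)*(y + 2)*(y + 7)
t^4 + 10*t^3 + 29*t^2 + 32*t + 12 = (t + 1)^2*(t + 2)*(t + 6)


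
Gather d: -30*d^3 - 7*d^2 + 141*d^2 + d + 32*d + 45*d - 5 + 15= -30*d^3 + 134*d^2 + 78*d + 10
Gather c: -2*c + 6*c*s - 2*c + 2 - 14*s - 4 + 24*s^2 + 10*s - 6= c*(6*s - 4) + 24*s^2 - 4*s - 8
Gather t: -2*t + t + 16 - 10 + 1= 7 - t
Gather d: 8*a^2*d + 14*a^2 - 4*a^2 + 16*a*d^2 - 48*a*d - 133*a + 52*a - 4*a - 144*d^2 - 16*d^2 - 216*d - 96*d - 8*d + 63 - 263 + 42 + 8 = 10*a^2 - 85*a + d^2*(16*a - 160) + d*(8*a^2 - 48*a - 320) - 150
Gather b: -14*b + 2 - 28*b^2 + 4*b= -28*b^2 - 10*b + 2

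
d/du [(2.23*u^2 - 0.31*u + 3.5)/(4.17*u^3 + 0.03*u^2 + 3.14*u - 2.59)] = (-9.2991*u^4 + 2.5854*u^3 - 36.7735*u^2 - 11.7614*u - 10.1871)/(17.3889*u^6 + 0.2502*u^5 + 26.1885*u^4 - 21.4122*u^3 + 9.7042*u^2 - 16.2652*u + 6.7081)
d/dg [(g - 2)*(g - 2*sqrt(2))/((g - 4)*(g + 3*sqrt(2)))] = (-(g - 4)*(g - 2)*(g - 2*sqrt(2)) + 2*(g - 4)*(g + 3*sqrt(2))*(g - sqrt(2) - 1) - (g - 2)*(g - 2*sqrt(2))*(g + 3*sqrt(2)))/((g - 4)^2*(g + 3*sqrt(2))^2)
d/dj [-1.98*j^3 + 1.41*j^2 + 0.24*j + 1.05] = -5.94*j^2 + 2.82*j + 0.24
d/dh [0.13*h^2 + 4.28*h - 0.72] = 0.26*h + 4.28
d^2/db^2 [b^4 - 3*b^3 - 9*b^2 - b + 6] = 12*b^2 - 18*b - 18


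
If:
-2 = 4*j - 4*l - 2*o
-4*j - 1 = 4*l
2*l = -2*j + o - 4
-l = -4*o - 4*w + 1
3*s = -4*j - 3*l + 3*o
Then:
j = 1/2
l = -3/4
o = 7/2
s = 43/12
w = -55/16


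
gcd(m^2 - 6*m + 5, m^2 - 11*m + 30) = m - 5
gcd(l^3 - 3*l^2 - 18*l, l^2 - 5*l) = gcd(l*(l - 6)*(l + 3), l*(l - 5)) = l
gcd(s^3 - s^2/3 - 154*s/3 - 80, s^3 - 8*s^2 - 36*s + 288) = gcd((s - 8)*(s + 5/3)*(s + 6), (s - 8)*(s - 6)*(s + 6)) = s^2 - 2*s - 48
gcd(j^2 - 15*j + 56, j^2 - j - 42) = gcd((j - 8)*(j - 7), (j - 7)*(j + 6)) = j - 7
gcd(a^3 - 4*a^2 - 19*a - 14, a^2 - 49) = a - 7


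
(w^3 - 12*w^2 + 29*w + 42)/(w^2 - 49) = (w^2 - 5*w - 6)/(w + 7)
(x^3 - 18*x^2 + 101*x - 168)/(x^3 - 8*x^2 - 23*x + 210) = (x^2 - 11*x + 24)/(x^2 - x - 30)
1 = 1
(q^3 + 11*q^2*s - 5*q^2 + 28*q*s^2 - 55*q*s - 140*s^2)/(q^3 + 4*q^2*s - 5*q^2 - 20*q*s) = (q + 7*s)/q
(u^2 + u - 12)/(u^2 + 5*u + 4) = (u - 3)/(u + 1)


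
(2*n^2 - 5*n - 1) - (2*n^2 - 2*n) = -3*n - 1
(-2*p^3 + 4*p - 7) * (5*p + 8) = -10*p^4 - 16*p^3 + 20*p^2 - 3*p - 56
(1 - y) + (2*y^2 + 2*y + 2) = 2*y^2 + y + 3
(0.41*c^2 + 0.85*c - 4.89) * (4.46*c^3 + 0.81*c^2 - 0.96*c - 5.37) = 1.8286*c^5 + 4.1231*c^4 - 21.5145*c^3 - 6.9786*c^2 + 0.1299*c + 26.2593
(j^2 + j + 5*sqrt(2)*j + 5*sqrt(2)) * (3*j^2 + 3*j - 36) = 3*j^4 + 6*j^3 + 15*sqrt(2)*j^3 - 33*j^2 + 30*sqrt(2)*j^2 - 165*sqrt(2)*j - 36*j - 180*sqrt(2)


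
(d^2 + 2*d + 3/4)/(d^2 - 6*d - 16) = (d^2 + 2*d + 3/4)/(d^2 - 6*d - 16)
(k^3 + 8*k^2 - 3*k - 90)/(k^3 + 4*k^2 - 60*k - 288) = (k^2 + 2*k - 15)/(k^2 - 2*k - 48)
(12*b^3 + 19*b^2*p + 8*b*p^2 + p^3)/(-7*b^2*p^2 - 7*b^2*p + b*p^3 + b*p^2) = (12*b^3 + 19*b^2*p + 8*b*p^2 + p^3)/(b*p*(-7*b*p - 7*b + p^2 + p))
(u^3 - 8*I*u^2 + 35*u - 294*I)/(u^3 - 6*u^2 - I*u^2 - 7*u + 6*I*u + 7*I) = (u^3 - 8*I*u^2 + 35*u - 294*I)/(u^3 - u^2*(6 + I) + u*(-7 + 6*I) + 7*I)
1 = 1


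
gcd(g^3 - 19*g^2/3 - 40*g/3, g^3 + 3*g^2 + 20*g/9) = g^2 + 5*g/3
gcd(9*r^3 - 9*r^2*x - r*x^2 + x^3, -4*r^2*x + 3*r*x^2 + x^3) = -r + x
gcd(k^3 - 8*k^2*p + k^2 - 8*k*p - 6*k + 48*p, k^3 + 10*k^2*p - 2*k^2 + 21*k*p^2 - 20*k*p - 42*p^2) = k - 2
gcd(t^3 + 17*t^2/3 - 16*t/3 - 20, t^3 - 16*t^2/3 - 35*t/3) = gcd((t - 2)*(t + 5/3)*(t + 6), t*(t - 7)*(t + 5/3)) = t + 5/3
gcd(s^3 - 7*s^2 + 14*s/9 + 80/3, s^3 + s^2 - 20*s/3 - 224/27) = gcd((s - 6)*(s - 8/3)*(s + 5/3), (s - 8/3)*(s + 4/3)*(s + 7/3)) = s - 8/3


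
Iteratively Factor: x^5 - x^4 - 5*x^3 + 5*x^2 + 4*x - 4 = (x - 1)*(x^4 - 5*x^2 + 4) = (x - 1)*(x + 2)*(x^3 - 2*x^2 - x + 2) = (x - 1)^2*(x + 2)*(x^2 - x - 2) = (x - 1)^2*(x + 1)*(x + 2)*(x - 2)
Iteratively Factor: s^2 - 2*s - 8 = (s + 2)*(s - 4)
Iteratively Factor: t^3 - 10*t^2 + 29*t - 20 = (t - 1)*(t^2 - 9*t + 20) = (t - 5)*(t - 1)*(t - 4)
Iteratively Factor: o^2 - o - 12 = (o - 4)*(o + 3)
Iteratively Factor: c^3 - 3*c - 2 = (c - 2)*(c^2 + 2*c + 1) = (c - 2)*(c + 1)*(c + 1)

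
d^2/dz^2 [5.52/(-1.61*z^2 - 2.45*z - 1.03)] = (28.616784*z^2 + 43.54728*z - 5.52*(3.22*z + 2.45)*(6.44*z + 4.9) + 18.307632)/(1.61*z^2 + 2.45*z + 1.03)^3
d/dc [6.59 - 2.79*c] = -2.79000000000000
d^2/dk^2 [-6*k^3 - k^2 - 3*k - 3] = -36*k - 2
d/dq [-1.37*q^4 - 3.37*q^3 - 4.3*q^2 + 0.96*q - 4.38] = -5.48*q^3 - 10.11*q^2 - 8.6*q + 0.96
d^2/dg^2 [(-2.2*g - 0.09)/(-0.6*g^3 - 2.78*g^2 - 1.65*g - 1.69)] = (4.752*g^5 + 22.4064*g^4 + 32.05088*g^3 - 22.061664*g^2 - 60.08682*g - 12.625026)/(0.216*g^9 + 3.0024*g^8 + 15.69312*g^7 + 39.823352*g^6 + 60.0696*g^5 + 71.927238*g^4 + 56.145285*g^3 + 37.622949*g^2 + 14.137695*g + 4.826809)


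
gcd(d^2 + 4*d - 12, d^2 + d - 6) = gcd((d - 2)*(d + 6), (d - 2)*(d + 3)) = d - 2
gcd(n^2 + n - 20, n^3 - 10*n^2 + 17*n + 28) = n - 4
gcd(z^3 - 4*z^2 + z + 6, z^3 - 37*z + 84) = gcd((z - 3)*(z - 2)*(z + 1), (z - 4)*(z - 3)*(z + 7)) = z - 3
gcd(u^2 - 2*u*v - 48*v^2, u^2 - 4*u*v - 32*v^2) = u - 8*v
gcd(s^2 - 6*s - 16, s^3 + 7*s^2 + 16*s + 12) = s + 2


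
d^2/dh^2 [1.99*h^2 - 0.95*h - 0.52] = 3.98000000000000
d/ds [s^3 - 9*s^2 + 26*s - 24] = 3*s^2 - 18*s + 26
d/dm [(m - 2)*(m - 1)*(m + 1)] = 3*m^2 - 4*m - 1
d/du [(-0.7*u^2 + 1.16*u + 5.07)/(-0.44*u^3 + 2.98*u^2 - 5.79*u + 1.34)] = (-0.308*u^4 + 1.0208*u^3 + 7.2886*u^2 - 32.0932*u + 30.9097)/(0.1936*u^6 - 2.6224*u^5 + 13.9756*u^4 - 35.6876*u^3 + 41.5105*u^2 - 15.5172*u + 1.7956)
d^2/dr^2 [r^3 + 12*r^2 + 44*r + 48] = 6*r + 24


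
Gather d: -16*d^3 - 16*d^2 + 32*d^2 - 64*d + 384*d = -16*d^3 + 16*d^2 + 320*d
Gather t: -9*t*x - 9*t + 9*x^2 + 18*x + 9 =t*(-9*x - 9) + 9*x^2 + 18*x + 9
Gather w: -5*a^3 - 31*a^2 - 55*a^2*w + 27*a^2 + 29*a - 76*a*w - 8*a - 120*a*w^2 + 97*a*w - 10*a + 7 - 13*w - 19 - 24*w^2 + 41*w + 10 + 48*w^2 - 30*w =-5*a^3 - 4*a^2 + 11*a + w^2*(24 - 120*a) + w*(-55*a^2 + 21*a - 2) - 2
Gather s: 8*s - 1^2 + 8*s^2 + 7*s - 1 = 8*s^2 + 15*s - 2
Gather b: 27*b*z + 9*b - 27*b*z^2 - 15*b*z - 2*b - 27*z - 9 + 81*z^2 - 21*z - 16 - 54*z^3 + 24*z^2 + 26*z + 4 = b*(-27*z^2 + 12*z + 7) - 54*z^3 + 105*z^2 - 22*z - 21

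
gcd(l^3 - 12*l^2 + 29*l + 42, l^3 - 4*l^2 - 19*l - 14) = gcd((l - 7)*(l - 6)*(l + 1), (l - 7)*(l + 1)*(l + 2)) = l^2 - 6*l - 7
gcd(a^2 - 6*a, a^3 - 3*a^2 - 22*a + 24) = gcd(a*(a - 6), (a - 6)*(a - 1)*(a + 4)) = a - 6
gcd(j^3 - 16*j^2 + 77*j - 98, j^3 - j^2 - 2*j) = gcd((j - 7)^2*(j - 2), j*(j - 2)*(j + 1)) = j - 2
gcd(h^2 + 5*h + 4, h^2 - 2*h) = 1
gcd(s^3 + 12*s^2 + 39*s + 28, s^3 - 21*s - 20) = s^2 + 5*s + 4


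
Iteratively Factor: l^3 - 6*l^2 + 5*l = (l)*(l^2 - 6*l + 5) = l*(l - 5)*(l - 1)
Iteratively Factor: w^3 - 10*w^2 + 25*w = (w - 5)*(w^2 - 5*w) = (w - 5)^2*(w)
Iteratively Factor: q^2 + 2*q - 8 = (q + 4)*(q - 2)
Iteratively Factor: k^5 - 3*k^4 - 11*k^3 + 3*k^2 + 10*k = (k)*(k^4 - 3*k^3 - 11*k^2 + 3*k + 10) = k*(k + 1)*(k^3 - 4*k^2 - 7*k + 10) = k*(k + 1)*(k + 2)*(k^2 - 6*k + 5) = k*(k - 1)*(k + 1)*(k + 2)*(k - 5)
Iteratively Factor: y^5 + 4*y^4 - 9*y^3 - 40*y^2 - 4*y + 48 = (y + 4)*(y^4 - 9*y^2 - 4*y + 12) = (y - 3)*(y + 4)*(y^3 + 3*y^2 - 4) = (y - 3)*(y + 2)*(y + 4)*(y^2 + y - 2) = (y - 3)*(y + 2)^2*(y + 4)*(y - 1)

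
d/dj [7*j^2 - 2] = 14*j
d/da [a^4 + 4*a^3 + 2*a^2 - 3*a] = 4*a^3 + 12*a^2 + 4*a - 3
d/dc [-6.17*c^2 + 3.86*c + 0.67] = 3.86 - 12.34*c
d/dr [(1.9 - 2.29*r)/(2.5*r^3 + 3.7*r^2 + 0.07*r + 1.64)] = (11.45*r^3 - 5.777*r^2 - 14.06*r - 3.8886)/(6.25*r^6 + 18.5*r^5 + 14.04*r^4 + 8.718*r^3 + 12.1409*r^2 + 0.2296*r + 2.6896)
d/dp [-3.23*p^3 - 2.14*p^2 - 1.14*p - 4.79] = -9.69*p^2 - 4.28*p - 1.14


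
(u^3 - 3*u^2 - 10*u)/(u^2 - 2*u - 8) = u*(u - 5)/(u - 4)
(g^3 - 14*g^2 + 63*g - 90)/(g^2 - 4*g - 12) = (g^2 - 8*g + 15)/(g + 2)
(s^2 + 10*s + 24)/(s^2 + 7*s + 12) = (s + 6)/(s + 3)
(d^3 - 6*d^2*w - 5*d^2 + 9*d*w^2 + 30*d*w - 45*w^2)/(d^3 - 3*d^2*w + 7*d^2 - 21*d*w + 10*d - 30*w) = (d^2 - 3*d*w - 5*d + 15*w)/(d^2 + 7*d + 10)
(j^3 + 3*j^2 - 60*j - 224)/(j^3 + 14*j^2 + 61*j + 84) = (j - 8)/(j + 3)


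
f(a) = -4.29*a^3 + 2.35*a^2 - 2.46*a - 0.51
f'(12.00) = -1799.34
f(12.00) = -7104.75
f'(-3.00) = -132.39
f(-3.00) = 143.85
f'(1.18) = -14.83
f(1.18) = -7.19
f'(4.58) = -250.90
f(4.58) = -374.63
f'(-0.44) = -7.02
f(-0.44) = 1.39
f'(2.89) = -96.37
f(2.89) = -91.54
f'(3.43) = -137.75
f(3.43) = -154.42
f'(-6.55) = -585.40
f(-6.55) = 1321.96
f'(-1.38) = -33.46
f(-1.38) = 18.63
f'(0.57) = -3.96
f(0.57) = -1.94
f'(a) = -12.87*a^2 + 4.7*a - 2.46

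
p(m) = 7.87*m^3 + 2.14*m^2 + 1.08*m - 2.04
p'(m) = 23.61*m^2 + 4.28*m + 1.08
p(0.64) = 1.59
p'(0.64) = 13.49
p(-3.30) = -265.12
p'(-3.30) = 244.07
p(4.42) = 724.12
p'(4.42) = 481.25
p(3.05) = 244.45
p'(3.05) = 233.77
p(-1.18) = -13.27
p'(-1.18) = 28.90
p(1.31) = 20.74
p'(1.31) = 47.20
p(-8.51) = -4706.49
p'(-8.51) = 1674.50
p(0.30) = -1.31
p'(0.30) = 4.49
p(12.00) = 13918.44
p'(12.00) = 3452.28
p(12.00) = 13918.44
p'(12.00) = 3452.28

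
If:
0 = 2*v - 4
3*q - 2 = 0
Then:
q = 2/3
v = 2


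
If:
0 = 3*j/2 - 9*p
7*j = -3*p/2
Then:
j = 0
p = 0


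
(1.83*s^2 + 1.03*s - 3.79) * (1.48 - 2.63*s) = -4.8129*s^3 - 0.000499999999999723*s^2 + 11.4921*s - 5.6092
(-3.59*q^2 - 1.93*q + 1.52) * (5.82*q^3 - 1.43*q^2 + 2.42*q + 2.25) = -20.8938*q^5 - 6.0989*q^4 + 2.9185*q^3 - 14.9217*q^2 - 0.6641*q + 3.42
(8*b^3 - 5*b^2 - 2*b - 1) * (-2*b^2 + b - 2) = -16*b^5 + 18*b^4 - 17*b^3 + 10*b^2 + 3*b + 2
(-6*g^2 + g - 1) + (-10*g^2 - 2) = -16*g^2 + g - 3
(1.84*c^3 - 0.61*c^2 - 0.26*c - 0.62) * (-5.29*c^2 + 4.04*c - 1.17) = -9.7336*c^5 + 10.6605*c^4 - 3.2418*c^3 + 2.9431*c^2 - 2.2006*c + 0.7254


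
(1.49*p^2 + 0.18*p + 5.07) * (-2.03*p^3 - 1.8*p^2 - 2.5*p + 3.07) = -3.0247*p^5 - 3.0474*p^4 - 14.3411*p^3 - 5.0017*p^2 - 12.1224*p + 15.5649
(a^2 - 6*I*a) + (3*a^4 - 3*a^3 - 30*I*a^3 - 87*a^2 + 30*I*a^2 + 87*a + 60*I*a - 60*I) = 3*a^4 - 3*a^3 - 30*I*a^3 - 86*a^2 + 30*I*a^2 + 87*a + 54*I*a - 60*I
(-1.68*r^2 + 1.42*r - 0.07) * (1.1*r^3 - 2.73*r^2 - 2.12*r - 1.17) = -1.848*r^5 + 6.1484*r^4 - 0.392*r^3 - 0.8537*r^2 - 1.513*r + 0.0819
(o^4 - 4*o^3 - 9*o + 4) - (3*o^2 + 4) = o^4 - 4*o^3 - 3*o^2 - 9*o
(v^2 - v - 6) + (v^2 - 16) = 2*v^2 - v - 22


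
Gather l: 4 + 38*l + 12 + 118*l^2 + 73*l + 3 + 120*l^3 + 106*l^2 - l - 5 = 120*l^3 + 224*l^2 + 110*l + 14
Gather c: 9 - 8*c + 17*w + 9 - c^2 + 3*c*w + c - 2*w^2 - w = -c^2 + c*(3*w - 7) - 2*w^2 + 16*w + 18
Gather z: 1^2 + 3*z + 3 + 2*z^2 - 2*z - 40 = 2*z^2 + z - 36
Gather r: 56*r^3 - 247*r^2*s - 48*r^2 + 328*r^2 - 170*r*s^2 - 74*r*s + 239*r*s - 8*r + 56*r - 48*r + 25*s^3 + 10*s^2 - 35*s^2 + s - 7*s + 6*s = 56*r^3 + r^2*(280 - 247*s) + r*(-170*s^2 + 165*s) + 25*s^3 - 25*s^2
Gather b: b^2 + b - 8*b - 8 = b^2 - 7*b - 8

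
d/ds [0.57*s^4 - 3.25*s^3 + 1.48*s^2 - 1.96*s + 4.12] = 2.28*s^3 - 9.75*s^2 + 2.96*s - 1.96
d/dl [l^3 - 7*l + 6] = 3*l^2 - 7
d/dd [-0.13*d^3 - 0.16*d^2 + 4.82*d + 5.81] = -0.39*d^2 - 0.32*d + 4.82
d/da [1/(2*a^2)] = -1/a^3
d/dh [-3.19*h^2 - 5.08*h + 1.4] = -6.38*h - 5.08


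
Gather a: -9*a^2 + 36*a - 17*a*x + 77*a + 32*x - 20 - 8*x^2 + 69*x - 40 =-9*a^2 + a*(113 - 17*x) - 8*x^2 + 101*x - 60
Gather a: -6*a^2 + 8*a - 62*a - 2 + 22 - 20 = -6*a^2 - 54*a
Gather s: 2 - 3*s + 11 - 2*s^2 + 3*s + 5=18 - 2*s^2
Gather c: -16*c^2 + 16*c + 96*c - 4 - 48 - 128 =-16*c^2 + 112*c - 180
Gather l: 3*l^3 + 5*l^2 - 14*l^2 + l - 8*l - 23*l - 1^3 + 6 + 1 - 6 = 3*l^3 - 9*l^2 - 30*l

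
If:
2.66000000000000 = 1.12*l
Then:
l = 2.38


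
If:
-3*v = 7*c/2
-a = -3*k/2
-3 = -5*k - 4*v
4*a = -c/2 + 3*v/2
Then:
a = 81/314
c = -72/157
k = 27/157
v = 84/157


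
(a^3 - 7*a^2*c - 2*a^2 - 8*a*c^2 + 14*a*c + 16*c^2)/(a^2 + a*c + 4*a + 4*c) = (a^2 - 8*a*c - 2*a + 16*c)/(a + 4)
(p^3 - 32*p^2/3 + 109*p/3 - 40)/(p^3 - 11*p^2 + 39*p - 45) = (p - 8/3)/(p - 3)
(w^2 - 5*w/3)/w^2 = (w - 5/3)/w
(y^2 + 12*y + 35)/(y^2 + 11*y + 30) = (y + 7)/(y + 6)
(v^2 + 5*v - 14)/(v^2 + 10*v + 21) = (v - 2)/(v + 3)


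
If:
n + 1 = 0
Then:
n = -1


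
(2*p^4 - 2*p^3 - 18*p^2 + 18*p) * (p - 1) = 2*p^5 - 4*p^4 - 16*p^3 + 36*p^2 - 18*p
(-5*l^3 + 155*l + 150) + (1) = -5*l^3 + 155*l + 151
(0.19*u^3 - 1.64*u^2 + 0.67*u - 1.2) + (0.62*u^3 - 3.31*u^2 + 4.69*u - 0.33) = 0.81*u^3 - 4.95*u^2 + 5.36*u - 1.53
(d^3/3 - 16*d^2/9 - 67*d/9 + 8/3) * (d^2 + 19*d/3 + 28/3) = d^5/3 + d^4/3 - 421*d^3/27 - 1649*d^2/27 - 1420*d/27 + 224/9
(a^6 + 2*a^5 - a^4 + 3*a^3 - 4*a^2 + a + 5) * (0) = 0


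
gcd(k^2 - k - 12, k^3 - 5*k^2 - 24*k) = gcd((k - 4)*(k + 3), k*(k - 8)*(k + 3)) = k + 3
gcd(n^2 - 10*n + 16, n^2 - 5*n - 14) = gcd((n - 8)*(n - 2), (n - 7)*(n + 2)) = 1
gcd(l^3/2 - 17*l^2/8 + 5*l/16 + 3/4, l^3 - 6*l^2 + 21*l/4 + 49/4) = 1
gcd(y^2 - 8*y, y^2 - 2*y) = y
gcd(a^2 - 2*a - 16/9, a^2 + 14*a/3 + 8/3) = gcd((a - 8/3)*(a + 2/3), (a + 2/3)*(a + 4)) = a + 2/3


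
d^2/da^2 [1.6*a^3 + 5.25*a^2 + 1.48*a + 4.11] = 9.6*a + 10.5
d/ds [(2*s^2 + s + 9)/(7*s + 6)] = (14*s^2 + 24*s - 57)/(49*s^2 + 84*s + 36)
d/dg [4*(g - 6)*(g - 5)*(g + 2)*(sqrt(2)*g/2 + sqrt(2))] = sqrt(2)*(8*g^3 - 42*g^2 - 40*g + 152)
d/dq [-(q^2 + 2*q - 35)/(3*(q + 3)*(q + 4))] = (-5*q^2 - 94*q - 269)/(3*(q^4 + 14*q^3 + 73*q^2 + 168*q + 144))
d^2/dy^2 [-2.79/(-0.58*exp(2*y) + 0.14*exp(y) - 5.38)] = ((0.3906 - 6.4728*exp(y))*(0.58*exp(2*y) - 0.14*exp(y) + 5.38) + 2.79*(1.16*exp(y) - 0.14)*(2.32*exp(y) - 0.28)*exp(y))*exp(y)/(0.58*exp(2*y) - 0.14*exp(y) + 5.38)^3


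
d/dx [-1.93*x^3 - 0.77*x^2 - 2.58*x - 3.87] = -5.79*x^2 - 1.54*x - 2.58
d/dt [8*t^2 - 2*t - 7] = 16*t - 2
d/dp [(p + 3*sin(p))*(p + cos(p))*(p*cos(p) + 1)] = -(p + 3*sin(p))*(p + cos(p))*(p*sin(p) - cos(p)) - (p + 3*sin(p))*(p*cos(p) + 1)*(sin(p) - 1) + (p + cos(p))*(p*cos(p) + 1)*(3*cos(p) + 1)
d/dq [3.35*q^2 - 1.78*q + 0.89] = 6.7*q - 1.78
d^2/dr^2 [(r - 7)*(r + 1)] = 2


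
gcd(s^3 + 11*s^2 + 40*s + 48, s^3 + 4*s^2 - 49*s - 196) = s + 4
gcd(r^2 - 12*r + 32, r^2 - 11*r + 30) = 1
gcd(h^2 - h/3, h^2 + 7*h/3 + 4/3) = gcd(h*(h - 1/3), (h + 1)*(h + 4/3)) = 1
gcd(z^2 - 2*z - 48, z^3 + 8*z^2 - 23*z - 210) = z + 6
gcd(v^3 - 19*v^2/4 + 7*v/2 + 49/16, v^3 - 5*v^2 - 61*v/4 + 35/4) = 1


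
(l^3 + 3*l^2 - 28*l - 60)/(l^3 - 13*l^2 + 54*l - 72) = (l^3 + 3*l^2 - 28*l - 60)/(l^3 - 13*l^2 + 54*l - 72)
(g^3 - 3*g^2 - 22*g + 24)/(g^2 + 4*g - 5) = (g^2 - 2*g - 24)/(g + 5)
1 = 1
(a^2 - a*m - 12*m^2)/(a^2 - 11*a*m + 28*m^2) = (a + 3*m)/(a - 7*m)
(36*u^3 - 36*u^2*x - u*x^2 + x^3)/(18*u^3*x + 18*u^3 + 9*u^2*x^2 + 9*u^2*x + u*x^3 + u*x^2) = (6*u^2 - 7*u*x + x^2)/(u*(3*u*x + 3*u + x^2 + x))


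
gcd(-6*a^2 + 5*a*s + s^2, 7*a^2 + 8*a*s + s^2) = 1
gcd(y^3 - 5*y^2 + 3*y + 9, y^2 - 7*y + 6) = 1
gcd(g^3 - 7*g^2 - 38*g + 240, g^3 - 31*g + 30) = g^2 + g - 30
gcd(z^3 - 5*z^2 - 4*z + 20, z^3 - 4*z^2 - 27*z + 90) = 1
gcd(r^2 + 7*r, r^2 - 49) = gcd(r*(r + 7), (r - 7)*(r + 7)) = r + 7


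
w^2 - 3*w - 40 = (w - 8)*(w + 5)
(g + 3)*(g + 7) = g^2 + 10*g + 21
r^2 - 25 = (r - 5)*(r + 5)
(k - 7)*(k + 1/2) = k^2 - 13*k/2 - 7/2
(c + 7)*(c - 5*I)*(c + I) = c^3 + 7*c^2 - 4*I*c^2 + 5*c - 28*I*c + 35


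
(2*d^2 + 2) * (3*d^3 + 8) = 6*d^5 + 6*d^3 + 16*d^2 + 16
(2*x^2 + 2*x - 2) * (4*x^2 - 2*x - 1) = 8*x^4 + 4*x^3 - 14*x^2 + 2*x + 2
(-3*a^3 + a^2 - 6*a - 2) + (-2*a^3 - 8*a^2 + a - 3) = -5*a^3 - 7*a^2 - 5*a - 5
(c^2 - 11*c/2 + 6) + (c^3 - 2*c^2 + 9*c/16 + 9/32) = c^3 - c^2 - 79*c/16 + 201/32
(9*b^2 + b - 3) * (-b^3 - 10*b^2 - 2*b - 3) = -9*b^5 - 91*b^4 - 25*b^3 + b^2 + 3*b + 9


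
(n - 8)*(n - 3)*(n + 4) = n^3 - 7*n^2 - 20*n + 96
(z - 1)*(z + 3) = z^2 + 2*z - 3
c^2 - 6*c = c*(c - 6)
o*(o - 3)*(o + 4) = o^3 + o^2 - 12*o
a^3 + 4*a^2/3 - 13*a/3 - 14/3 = (a - 2)*(a + 1)*(a + 7/3)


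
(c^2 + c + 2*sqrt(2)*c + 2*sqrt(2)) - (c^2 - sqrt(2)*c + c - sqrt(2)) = 3*sqrt(2)*c + 3*sqrt(2)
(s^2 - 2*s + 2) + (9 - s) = s^2 - 3*s + 11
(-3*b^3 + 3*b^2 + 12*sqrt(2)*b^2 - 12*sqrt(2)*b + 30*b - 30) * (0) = 0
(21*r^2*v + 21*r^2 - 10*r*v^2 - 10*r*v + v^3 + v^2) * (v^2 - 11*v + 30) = 21*r^2*v^3 - 210*r^2*v^2 + 399*r^2*v + 630*r^2 - 10*r*v^4 + 100*r*v^3 - 190*r*v^2 - 300*r*v + v^5 - 10*v^4 + 19*v^3 + 30*v^2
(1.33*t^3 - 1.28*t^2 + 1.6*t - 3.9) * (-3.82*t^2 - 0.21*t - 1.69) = -5.0806*t^5 + 4.6103*t^4 - 8.0909*t^3 + 16.7252*t^2 - 1.885*t + 6.591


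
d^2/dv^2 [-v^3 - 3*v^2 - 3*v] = -6*v - 6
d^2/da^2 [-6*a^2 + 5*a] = -12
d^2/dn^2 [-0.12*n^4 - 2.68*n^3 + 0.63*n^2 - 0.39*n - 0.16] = -1.44*n^2 - 16.08*n + 1.26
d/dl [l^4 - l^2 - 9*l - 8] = 4*l^3 - 2*l - 9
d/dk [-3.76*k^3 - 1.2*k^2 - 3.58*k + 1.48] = -11.28*k^2 - 2.4*k - 3.58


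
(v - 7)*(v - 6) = v^2 - 13*v + 42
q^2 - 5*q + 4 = (q - 4)*(q - 1)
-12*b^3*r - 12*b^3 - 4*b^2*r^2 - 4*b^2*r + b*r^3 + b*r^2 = (-6*b + r)*(2*b + r)*(b*r + b)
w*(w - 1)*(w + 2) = w^3 + w^2 - 2*w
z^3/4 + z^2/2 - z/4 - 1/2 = (z/4 + 1/4)*(z - 1)*(z + 2)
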